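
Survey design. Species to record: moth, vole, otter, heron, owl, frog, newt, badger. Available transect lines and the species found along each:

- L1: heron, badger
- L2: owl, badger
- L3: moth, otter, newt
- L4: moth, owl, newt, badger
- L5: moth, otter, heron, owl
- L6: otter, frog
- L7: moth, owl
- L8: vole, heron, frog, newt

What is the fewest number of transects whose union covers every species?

3

L1, L5, L8 together cover {moth, vole, otter, heron, owl, frog, newt, badger} — every species.
No 2 of the 8 transects cover everything (all 28 pairs fall short), so 3 is minimum.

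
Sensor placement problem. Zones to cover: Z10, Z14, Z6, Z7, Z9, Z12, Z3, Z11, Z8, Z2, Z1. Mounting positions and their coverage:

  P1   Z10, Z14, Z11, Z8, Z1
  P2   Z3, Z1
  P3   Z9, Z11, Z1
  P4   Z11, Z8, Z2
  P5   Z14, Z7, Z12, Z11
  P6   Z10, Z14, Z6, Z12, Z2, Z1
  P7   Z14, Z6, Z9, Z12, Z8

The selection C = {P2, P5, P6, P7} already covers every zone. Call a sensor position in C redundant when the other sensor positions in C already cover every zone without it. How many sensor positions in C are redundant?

0

Drop P2: Z3 uncovered — not redundant.
Drop P5: Z7, Z11 uncovered — not redundant.
Drop P6: Z10, Z2 uncovered — not redundant.
Drop P7: Z9, Z8 uncovered — not redundant.
None of the sensor positions in C is redundant.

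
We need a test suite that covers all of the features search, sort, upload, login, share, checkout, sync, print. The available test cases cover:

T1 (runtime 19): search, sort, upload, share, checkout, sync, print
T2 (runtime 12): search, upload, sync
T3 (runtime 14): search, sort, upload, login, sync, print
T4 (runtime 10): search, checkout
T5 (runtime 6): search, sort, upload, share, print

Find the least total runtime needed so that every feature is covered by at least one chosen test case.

T3, T4, T5 cover every feature at runtime 14 + 10 + 6 = 30.
Any cover uses at least 2 test cases; among all covering selections none totals below 30.

30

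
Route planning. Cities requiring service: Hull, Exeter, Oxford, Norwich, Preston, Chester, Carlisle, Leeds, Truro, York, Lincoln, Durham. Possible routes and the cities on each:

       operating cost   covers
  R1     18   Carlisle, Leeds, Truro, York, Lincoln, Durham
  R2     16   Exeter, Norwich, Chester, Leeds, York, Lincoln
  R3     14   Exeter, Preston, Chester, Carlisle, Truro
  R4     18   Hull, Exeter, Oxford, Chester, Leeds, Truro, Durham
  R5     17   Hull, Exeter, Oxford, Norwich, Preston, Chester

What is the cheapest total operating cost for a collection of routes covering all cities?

35

R1, R5 cover every city at operating cost 18 + 17 = 35.
Any cover uses at least 2 routes; among all covering selections none totals below 35.
Greedy by coverage-per-operating cost would pick R4, R2, R3 for 48 — worse than the optimum 35.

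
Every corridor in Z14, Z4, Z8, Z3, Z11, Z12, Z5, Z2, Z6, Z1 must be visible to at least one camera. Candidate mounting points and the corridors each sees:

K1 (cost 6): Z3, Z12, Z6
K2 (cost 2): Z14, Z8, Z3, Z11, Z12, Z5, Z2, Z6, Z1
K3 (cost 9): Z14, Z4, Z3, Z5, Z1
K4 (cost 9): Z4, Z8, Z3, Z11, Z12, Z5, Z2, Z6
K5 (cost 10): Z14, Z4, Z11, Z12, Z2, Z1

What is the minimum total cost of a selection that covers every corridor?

K2, K3 cover every corridor at cost 2 + 9 = 11.
Any cover uses at least 2 camera mounts; among all covering selections none totals below 11.

11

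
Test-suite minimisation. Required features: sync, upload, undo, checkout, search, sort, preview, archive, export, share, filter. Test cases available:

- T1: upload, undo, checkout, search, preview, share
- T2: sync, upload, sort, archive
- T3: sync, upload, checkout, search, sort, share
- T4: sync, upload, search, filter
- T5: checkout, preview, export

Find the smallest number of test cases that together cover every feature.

T1, T2, T4, T5 together cover {sync, upload, undo, checkout, search, sort, preview, archive, export, share, filter} — every feature.
No 3 of the 5 test cases cover everything (all 10 triples fall short), so 4 is minimum.

4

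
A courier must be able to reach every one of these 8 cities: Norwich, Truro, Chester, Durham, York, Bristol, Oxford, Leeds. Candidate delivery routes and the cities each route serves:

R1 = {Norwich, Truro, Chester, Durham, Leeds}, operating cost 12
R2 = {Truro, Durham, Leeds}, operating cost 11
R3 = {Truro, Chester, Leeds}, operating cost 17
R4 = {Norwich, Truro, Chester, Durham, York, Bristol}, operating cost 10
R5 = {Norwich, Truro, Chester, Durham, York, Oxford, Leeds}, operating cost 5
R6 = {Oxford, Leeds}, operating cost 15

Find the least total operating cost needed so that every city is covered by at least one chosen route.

15

R4, R5 cover every city at operating cost 10 + 5 = 15.
Any cover uses at least 2 routes; among all covering selections none totals below 15.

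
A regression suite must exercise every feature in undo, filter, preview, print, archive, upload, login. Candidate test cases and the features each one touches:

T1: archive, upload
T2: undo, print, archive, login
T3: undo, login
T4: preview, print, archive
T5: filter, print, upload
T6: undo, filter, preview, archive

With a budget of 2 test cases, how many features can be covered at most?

6

Choosing T2, T5 covers {undo, filter, print, archive, upload, login} — 6 features.
No choice of 2 test cases does better; here preview is left uncovered.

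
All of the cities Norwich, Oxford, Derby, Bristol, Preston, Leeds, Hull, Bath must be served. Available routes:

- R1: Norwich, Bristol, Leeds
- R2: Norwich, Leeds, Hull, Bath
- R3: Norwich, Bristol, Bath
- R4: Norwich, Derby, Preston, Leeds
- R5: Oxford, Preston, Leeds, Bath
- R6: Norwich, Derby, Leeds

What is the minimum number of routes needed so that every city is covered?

4

R1, R2, R4, R5 together cover {Norwich, Oxford, Derby, Bristol, Preston, Leeds, Hull, Bath} — every city.
No 3 of the 6 routes cover everything (all 20 triples fall short), so 4 is minimum.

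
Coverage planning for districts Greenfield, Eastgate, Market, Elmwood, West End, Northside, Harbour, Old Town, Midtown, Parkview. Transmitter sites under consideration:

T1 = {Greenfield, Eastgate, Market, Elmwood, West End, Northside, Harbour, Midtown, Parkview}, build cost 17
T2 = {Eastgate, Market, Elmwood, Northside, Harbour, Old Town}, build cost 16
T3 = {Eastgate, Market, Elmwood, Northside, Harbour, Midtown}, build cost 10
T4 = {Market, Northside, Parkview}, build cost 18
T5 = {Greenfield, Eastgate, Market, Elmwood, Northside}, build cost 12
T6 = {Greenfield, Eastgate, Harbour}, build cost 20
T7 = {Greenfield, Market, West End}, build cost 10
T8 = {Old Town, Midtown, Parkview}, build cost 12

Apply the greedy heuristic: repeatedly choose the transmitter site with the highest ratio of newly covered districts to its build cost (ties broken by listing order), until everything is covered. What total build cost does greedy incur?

Pick 1: T3 adds 6 new (Eastgate, Market, Elmwood, Northside, Harbour, Midtown) at build cost 10 (ratio 6/10).
Pick 2: T7 adds 2 new (Greenfield, West End) at build cost 10 (ratio 2/10).
Pick 3: T8 adds 2 new (Old Town, Parkview) at build cost 12 (ratio 2/12).
Greedy total build cost: 10 + 10 + 12 = 32. (The true optimum is 29, so greedy overshoots here.)

32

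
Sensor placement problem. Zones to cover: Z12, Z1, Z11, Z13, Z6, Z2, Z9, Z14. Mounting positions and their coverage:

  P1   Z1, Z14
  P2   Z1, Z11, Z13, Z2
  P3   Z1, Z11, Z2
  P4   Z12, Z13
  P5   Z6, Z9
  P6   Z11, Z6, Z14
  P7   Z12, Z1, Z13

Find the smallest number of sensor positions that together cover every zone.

P1, P2, P4, P5 together cover {Z12, Z1, Z11, Z13, Z6, Z2, Z9, Z14} — every zone.
No 3 of the 7 sensor positions cover everything (all 35 triples fall short), so 4 is minimum.

4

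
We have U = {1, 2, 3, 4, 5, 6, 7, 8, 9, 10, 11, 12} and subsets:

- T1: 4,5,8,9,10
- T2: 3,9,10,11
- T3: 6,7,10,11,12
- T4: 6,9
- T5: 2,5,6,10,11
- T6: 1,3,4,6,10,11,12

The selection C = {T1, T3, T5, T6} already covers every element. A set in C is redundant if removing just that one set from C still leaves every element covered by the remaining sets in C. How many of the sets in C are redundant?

Drop T1: 8, 9 uncovered — not redundant.
Drop T3: 7 uncovered — not redundant.
Drop T5: 2 uncovered — not redundant.
Drop T6: 1, 3 uncovered — not redundant.
None of the sets in C is redundant.

0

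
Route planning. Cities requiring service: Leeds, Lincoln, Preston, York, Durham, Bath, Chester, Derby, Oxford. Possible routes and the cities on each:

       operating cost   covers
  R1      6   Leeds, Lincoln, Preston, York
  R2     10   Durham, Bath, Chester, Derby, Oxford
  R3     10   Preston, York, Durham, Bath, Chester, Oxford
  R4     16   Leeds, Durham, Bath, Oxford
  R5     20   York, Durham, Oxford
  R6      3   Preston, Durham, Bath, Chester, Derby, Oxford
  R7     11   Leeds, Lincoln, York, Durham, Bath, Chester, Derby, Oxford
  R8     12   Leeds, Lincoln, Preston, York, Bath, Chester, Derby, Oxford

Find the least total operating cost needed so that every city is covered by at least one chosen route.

R1, R6 cover every city at operating cost 6 + 3 = 9.
Any cover uses at least 2 routes; among all covering selections none totals below 9.

9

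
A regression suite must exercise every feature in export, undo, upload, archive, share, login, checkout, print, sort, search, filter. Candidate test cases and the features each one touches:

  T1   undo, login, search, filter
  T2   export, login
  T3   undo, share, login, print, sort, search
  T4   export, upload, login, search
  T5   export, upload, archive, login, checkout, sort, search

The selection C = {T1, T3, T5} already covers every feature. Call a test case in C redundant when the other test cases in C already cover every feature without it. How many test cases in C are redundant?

0

Drop T1: filter uncovered — not redundant.
Drop T3: share, print uncovered — not redundant.
Drop T5: export, upload, archive, checkout uncovered — not redundant.
None of the test cases in C is redundant.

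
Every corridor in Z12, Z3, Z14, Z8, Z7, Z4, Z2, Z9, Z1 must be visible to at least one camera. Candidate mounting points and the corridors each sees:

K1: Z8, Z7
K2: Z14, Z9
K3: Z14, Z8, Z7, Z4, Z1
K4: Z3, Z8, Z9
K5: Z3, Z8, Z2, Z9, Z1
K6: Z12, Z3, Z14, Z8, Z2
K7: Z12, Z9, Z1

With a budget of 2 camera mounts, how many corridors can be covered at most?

8

Choosing K3, K5 covers {Z3, Z14, Z8, Z7, Z4, Z2, Z9, Z1} — 8 corridors.
No choice of 2 camera mounts does better; here Z12 is left uncovered.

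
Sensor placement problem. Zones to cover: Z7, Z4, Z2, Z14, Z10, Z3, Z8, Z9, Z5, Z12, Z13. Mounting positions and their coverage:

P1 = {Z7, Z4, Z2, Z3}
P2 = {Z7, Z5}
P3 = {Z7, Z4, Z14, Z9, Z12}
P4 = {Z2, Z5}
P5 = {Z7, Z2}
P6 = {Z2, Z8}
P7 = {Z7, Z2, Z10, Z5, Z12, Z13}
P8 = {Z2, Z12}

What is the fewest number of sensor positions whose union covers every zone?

4

P1, P3, P6, P7 together cover {Z7, Z4, Z2, Z14, Z10, Z3, Z8, Z9, Z5, Z12, Z13} — every zone.
No 3 of the 8 sensor positions cover everything (all 56 triples fall short), so 4 is minimum.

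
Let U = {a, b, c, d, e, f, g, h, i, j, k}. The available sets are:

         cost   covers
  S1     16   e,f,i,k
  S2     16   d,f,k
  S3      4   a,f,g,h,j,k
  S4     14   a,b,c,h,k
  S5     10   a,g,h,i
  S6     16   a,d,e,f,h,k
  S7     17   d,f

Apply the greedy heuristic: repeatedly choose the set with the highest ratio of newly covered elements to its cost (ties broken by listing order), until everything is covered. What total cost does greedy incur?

50

Pick 1: S3 adds 6 new (a, f, g, h, j, k) at cost 4 (ratio 6/4).
Pick 2: S4 adds 2 new (b, c) at cost 14 (ratio 2/14).
Pick 3: S1 adds 2 new (e, i) at cost 16 (ratio 2/16).
Pick 4: S2 adds 1 new (d) at cost 16 (ratio 1/16).
Greedy total cost: 4 + 14 + 16 + 16 = 50. (The true optimum is 44, so greedy overshoots here.)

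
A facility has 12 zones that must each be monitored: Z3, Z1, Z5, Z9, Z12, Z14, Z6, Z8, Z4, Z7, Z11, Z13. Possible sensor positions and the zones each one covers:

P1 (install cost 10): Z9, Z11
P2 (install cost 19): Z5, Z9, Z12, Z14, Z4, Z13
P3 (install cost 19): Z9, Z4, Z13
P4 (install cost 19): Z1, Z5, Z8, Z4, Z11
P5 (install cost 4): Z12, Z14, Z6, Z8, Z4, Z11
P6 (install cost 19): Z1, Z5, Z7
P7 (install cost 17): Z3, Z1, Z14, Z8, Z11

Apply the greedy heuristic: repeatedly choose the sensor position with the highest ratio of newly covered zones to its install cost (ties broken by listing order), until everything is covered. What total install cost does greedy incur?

59

Pick 1: P5 adds 6 new (Z12, Z14, Z6, Z8, Z4, Z11) at install cost 4 (ratio 6/4).
Pick 2: P2 adds 3 new (Z5, Z9, Z13) at install cost 19 (ratio 3/19).
Pick 3: P7 adds 2 new (Z3, Z1) at install cost 17 (ratio 2/17).
Pick 4: P6 adds 1 new (Z7) at install cost 19 (ratio 1/19).
Greedy total install cost: 4 + 19 + 17 + 19 = 59.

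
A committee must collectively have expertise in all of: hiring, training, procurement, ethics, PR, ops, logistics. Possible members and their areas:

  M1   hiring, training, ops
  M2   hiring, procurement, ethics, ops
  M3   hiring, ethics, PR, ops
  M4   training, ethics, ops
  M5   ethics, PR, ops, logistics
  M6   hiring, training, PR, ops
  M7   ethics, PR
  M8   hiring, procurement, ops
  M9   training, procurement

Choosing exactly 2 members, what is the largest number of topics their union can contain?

6

Choosing M1, M5 covers {hiring, training, ethics, PR, ops, logistics} — 6 topics.
No choice of 2 members does better; here procurement is left uncovered.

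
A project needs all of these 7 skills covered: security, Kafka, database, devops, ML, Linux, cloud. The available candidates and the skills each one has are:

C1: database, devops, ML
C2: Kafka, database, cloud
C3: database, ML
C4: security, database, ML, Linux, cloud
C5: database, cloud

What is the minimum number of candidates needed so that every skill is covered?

3

C1, C2, C4 together cover {security, Kafka, database, devops, ML, Linux, cloud} — every skill.
No 2 of the 5 candidates cover everything (all 10 pairs fall short), so 3 is minimum.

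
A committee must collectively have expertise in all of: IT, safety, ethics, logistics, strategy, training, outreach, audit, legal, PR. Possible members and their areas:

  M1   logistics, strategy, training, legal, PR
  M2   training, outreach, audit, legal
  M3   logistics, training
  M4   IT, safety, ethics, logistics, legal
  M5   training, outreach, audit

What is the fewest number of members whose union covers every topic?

M1, M2, M4 together cover {IT, safety, ethics, logistics, strategy, training, outreach, audit, legal, PR} — every topic.
No 2 of the 5 members cover everything (all 10 pairs fall short), so 3 is minimum.

3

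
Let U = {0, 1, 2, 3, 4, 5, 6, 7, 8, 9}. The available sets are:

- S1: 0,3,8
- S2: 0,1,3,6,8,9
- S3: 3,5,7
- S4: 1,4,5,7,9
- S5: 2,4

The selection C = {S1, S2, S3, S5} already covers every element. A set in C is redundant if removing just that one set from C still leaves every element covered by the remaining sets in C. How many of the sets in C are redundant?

1

Drop S1: the rest still cover every element — redundant.
Drop S2: 1, 6, 9 uncovered — not redundant.
Drop S3: 5, 7 uncovered — not redundant.
Drop S5: 2, 4 uncovered — not redundant.
1 redundant: S1.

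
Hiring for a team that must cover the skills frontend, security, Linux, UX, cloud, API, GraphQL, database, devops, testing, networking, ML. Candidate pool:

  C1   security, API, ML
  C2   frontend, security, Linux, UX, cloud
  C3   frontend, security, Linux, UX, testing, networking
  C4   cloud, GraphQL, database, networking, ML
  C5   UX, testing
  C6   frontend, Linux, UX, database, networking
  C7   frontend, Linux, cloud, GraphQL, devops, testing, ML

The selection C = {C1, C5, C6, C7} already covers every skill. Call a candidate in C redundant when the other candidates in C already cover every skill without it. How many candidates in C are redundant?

1

Drop C1: security, API uncovered — not redundant.
Drop C5: the rest still cover every skill — redundant.
Drop C6: database, networking uncovered — not redundant.
Drop C7: cloud, GraphQL, devops uncovered — not redundant.
1 redundant: C5.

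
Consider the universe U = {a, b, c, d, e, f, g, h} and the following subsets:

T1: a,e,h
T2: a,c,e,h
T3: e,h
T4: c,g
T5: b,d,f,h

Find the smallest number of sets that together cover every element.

T1, T4, T5 together cover {a, b, c, d, e, f, g, h} — every element.
No 2 of the 5 sets cover everything (all 10 pairs fall short), so 3 is minimum.

3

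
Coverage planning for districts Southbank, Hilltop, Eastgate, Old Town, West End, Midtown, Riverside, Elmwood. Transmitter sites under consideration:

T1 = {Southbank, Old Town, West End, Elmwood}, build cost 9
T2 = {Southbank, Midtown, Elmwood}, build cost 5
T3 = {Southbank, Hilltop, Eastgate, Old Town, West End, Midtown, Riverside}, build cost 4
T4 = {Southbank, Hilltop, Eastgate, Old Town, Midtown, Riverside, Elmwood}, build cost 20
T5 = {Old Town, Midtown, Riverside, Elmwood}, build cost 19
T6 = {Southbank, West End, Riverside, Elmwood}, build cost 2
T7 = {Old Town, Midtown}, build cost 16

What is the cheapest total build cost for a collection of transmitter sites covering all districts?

6

T3, T6 cover every district at build cost 4 + 2 = 6.
Any cover uses at least 2 transmitter sites; among all covering selections none totals below 6.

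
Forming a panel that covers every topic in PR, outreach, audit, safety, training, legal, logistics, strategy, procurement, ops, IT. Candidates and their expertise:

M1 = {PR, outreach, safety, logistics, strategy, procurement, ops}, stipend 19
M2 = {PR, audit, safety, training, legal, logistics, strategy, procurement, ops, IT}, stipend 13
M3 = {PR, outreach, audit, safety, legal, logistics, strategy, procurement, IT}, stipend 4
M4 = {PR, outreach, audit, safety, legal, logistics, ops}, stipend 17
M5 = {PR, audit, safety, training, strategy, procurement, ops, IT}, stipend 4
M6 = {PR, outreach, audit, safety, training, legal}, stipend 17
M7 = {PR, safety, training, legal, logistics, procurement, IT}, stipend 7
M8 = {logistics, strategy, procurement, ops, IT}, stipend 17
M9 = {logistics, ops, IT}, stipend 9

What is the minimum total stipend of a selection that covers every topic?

8

M3, M5 cover every topic at stipend 4 + 4 = 8.
Any cover uses at least 2 members; among all covering selections none totals below 8.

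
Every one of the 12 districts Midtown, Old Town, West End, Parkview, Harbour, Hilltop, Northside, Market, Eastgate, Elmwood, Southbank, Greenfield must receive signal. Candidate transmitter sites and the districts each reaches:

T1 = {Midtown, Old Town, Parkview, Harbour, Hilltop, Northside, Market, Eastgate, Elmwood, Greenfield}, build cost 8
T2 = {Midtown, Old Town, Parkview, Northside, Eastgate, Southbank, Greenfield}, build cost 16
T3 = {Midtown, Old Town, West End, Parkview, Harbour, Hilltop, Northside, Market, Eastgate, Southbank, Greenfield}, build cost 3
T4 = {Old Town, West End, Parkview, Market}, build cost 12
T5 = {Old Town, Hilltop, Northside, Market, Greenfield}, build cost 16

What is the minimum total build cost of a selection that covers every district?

11

T1, T3 cover every district at build cost 8 + 3 = 11.
Any cover uses at least 2 transmitter sites; among all covering selections none totals below 11.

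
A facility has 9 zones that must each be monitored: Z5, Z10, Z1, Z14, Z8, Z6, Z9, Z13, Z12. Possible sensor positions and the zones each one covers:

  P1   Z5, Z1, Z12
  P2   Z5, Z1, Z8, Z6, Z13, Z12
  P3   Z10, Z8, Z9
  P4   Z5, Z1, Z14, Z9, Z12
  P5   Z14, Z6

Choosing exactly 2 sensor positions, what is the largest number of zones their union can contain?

Choosing P2, P3 covers {Z5, Z10, Z1, Z8, Z6, Z9, Z13, Z12} — 8 zones.
No choice of 2 sensor positions does better; here Z14 is left uncovered.

8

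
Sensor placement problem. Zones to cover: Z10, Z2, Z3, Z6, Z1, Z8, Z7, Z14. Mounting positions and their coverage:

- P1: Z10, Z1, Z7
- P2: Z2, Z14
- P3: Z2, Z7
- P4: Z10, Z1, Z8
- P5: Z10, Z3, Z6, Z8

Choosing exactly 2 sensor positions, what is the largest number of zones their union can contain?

6

Choosing P1, P5 covers {Z10, Z3, Z6, Z1, Z8, Z7} — 6 zones.
No choice of 2 sensor positions does better; here Z2, Z14 are left uncovered.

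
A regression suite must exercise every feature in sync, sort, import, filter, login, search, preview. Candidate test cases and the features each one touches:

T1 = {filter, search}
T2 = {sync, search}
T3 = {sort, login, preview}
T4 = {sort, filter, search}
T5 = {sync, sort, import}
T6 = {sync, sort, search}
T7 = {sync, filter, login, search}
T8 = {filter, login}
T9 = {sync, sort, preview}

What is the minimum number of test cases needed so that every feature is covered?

3

T1, T3, T5 together cover {sync, sort, import, filter, login, search, preview} — every feature.
No 2 of the 9 test cases cover everything (all 36 pairs fall short), so 3 is minimum.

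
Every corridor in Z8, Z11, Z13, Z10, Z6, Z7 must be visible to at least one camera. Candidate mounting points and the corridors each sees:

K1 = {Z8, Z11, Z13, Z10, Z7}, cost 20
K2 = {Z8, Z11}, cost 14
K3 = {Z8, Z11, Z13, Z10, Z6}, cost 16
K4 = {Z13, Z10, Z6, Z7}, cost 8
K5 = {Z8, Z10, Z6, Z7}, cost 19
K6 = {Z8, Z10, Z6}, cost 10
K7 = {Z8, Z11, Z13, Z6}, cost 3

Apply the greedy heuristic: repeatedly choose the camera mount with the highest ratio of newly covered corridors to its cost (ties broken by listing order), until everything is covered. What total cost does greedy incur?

Pick 1: K7 adds 4 new (Z8, Z11, Z13, Z6) at cost 3 (ratio 4/3).
Pick 2: K4 adds 2 new (Z10, Z7) at cost 8 (ratio 2/8).
Greedy total cost: 3 + 8 = 11.

11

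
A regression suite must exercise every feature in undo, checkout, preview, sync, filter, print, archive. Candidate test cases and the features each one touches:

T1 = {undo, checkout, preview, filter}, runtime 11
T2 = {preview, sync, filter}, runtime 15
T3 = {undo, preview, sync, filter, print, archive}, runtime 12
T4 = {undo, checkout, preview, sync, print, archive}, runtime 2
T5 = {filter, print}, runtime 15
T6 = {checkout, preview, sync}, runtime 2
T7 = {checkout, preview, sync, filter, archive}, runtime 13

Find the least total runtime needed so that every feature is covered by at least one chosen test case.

13

T1, T4 cover every feature at runtime 11 + 2 = 13.
Any cover uses at least 2 test cases; among all covering selections none totals below 13.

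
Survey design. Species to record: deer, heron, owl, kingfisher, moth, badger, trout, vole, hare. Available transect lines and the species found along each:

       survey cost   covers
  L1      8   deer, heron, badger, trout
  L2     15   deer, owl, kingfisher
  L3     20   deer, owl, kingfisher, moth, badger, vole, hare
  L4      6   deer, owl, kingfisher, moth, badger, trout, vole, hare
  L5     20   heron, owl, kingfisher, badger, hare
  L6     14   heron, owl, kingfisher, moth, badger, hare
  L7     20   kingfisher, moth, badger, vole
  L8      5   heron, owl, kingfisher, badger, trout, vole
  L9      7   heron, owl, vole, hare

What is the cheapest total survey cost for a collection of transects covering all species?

L4, L8 cover every species at survey cost 6 + 5 = 11.
Any cover uses at least 2 transects; among all covering selections none totals below 11.

11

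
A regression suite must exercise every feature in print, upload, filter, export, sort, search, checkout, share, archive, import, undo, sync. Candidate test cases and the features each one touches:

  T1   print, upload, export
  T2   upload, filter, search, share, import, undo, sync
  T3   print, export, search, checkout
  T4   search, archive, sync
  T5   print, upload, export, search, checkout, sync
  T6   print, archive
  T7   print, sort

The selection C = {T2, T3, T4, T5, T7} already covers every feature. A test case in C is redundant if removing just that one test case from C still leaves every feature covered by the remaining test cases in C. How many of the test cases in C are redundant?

Drop T2: filter, share, import, undo uncovered — not redundant.
Drop T3: the rest still cover every feature — redundant.
Drop T4: archive uncovered — not redundant.
Drop T5: the rest still cover every feature — redundant.
Drop T7: sort uncovered — not redundant.
2 redundant: T3, T5.

2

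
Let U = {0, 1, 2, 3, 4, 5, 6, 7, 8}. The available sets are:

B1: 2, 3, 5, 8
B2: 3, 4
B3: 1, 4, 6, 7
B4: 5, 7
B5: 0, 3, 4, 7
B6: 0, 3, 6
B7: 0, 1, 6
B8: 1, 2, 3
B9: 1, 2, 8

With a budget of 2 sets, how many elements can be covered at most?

8

Choosing B1, B3 covers {1, 2, 3, 4, 5, 6, 7, 8} — 8 elements.
No choice of 2 sets does better; here 0 is left uncovered.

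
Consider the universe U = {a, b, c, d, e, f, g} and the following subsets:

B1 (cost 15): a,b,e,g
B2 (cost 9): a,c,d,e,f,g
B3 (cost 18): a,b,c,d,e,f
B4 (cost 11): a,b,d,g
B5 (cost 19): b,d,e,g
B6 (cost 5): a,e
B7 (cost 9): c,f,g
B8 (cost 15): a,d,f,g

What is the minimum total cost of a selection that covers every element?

20

B2, B4 cover every element at cost 9 + 11 = 20.
Any cover uses at least 2 sets; among all covering selections none totals below 20.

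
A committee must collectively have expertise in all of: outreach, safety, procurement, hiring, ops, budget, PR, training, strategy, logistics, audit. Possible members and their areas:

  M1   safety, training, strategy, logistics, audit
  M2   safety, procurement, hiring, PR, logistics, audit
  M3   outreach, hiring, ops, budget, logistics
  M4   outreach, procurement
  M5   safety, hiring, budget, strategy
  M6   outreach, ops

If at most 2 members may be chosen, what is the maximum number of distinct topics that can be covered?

9

Choosing M1, M3 covers {outreach, safety, hiring, ops, budget, training, strategy, logistics, audit} — 9 topics.
No choice of 2 members does better; here procurement, PR are left uncovered.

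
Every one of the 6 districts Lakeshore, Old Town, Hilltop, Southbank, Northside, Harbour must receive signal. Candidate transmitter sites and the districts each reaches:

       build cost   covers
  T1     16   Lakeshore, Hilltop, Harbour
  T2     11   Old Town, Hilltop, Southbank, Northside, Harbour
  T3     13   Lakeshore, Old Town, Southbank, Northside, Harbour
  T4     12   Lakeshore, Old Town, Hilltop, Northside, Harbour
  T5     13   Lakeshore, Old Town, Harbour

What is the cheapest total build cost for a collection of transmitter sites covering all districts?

T2, T4 cover every district at build cost 11 + 12 = 23.
Any cover uses at least 2 transmitter sites; among all covering selections none totals below 23.

23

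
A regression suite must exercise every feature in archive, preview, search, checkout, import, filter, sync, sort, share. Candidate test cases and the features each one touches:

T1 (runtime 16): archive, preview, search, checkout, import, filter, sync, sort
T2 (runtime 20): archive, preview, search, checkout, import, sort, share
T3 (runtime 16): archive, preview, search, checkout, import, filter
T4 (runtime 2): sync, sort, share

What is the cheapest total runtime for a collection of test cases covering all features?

18

T1, T4 cover every feature at runtime 16 + 2 = 18.
Any cover uses at least 2 test cases; among all covering selections none totals below 18.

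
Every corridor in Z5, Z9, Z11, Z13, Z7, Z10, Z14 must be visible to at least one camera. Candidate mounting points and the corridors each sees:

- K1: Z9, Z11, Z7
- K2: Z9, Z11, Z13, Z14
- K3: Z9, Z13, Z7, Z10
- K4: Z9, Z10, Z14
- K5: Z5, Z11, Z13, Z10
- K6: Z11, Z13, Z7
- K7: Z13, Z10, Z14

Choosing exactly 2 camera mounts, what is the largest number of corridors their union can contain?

6

Choosing K1, K5 covers {Z5, Z9, Z11, Z13, Z7, Z10} — 6 corridors.
No choice of 2 camera mounts does better; here Z14 is left uncovered.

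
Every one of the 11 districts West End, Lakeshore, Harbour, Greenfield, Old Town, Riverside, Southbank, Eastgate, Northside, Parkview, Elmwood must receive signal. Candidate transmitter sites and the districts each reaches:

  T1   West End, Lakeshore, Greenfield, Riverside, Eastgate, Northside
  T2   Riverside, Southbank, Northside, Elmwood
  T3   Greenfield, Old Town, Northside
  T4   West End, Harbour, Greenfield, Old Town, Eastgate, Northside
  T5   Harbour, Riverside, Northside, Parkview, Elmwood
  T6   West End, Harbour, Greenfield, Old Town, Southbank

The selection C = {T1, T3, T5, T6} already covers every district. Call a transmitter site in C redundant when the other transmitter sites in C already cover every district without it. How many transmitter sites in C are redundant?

1

Drop T1: Lakeshore, Eastgate uncovered — not redundant.
Drop T3: the rest still cover every district — redundant.
Drop T5: Parkview, Elmwood uncovered — not redundant.
Drop T6: Southbank uncovered — not redundant.
1 redundant: T3.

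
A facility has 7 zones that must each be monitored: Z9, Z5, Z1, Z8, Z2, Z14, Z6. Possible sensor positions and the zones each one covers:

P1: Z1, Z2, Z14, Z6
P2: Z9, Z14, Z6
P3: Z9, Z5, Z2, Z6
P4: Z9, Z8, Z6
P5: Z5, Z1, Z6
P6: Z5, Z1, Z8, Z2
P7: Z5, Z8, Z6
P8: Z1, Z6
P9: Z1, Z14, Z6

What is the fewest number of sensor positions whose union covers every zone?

P2, P6 together cover {Z9, Z5, Z1, Z8, Z2, Z14, Z6} — every zone.
No single sensor position contains all 7 zones, so 2 is optimal.
Greedy (largest uncovered first) would take P1, P3, P4 — 3 sensor positions — but 2 suffice.

2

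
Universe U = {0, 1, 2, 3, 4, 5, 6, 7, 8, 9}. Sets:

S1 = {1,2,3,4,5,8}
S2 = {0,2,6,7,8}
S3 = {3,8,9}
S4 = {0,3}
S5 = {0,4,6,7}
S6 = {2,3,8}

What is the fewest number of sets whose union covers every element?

3

S1, S2, S3 together cover {0, 1, 2, 3, 4, 5, 6, 7, 8, 9} — every element.
No 2 of the 6 sets cover everything (all 15 pairs fall short), so 3 is minimum.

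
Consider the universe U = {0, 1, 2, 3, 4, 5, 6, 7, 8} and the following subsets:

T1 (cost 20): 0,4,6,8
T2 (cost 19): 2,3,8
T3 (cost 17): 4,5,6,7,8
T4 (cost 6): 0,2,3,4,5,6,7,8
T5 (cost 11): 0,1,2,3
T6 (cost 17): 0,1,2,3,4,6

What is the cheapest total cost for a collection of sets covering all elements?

T4, T5 cover every element at cost 6 + 11 = 17.
Any cover uses at least 2 sets; among all covering selections none totals below 17.

17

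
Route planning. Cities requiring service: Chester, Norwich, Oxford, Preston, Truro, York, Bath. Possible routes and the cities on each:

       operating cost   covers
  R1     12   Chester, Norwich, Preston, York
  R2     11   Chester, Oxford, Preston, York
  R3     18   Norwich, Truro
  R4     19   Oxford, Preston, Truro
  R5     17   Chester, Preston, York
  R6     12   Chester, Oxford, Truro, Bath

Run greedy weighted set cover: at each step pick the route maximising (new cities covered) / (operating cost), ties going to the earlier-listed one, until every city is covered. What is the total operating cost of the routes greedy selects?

35

Pick 1: R2 adds 4 new (Chester, Oxford, Preston, York) at operating cost 11 (ratio 4/11).
Pick 2: R6 adds 2 new (Truro, Bath) at operating cost 12 (ratio 2/12).
Pick 3: R1 adds 1 new (Norwich) at operating cost 12 (ratio 1/12).
Greedy total operating cost: 11 + 12 + 12 = 35. (The true optimum is 24, so greedy overshoots here.)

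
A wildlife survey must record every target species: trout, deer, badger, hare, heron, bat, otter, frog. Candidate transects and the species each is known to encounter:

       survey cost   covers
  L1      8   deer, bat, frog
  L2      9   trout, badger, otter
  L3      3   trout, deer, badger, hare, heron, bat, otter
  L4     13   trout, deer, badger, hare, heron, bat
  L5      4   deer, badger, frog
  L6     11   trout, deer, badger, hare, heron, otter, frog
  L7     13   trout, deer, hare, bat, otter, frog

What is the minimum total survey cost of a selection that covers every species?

L3, L5 cover every species at survey cost 3 + 4 = 7.
Any cover uses at least 2 transects; among all covering selections none totals below 7.

7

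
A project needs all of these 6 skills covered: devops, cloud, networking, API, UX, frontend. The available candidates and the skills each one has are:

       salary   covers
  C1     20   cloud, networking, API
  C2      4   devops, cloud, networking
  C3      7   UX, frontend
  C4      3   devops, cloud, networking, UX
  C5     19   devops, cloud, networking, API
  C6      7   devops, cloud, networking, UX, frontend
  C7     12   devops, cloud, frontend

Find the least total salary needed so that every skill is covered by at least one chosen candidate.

C3, C5 cover every skill at salary 7 + 19 = 26.
Any cover uses at least 2 candidates; among all covering selections none totals below 26.

26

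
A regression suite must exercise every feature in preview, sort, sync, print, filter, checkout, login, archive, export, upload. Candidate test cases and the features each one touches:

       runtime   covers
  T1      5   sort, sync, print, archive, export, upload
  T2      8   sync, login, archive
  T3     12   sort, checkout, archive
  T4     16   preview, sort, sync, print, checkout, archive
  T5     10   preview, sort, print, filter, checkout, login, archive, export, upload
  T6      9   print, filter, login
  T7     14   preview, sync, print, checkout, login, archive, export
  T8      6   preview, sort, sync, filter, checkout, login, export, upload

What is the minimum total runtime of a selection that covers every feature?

T1, T8 cover every feature at runtime 5 + 6 = 11.
Any cover uses at least 2 test cases; among all covering selections none totals below 11.

11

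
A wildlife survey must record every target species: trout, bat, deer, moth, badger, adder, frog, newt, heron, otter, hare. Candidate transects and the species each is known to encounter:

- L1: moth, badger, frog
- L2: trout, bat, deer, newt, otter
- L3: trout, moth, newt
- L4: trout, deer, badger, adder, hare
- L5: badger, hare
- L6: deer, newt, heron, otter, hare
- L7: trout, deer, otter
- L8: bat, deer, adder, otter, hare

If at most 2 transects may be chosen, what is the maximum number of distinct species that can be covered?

8

Choosing L1, L2 covers {trout, bat, deer, moth, badger, frog, newt, otter} — 8 species.
No choice of 2 transects does better; here adder, heron, hare are left uncovered.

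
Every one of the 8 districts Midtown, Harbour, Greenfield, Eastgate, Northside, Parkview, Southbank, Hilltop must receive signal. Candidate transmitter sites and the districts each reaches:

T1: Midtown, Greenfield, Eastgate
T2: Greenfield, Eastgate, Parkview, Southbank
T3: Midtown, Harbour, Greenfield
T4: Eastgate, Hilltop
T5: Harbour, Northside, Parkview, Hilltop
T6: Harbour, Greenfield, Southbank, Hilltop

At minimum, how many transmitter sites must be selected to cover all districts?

3

T1, T2, T5 together cover {Midtown, Harbour, Greenfield, Eastgate, Northside, Parkview, Southbank, Hilltop} — every district.
No 2 of the 6 transmitter sites cover everything (all 15 pairs fall short), so 3 is minimum.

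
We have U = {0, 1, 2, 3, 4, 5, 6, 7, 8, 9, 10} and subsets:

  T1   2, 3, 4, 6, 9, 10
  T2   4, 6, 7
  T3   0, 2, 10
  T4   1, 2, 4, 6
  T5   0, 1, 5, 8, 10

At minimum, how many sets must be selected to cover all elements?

T1, T2, T5 together cover {0, 1, 2, 3, 4, 5, 6, 7, 8, 9, 10} — every element.
No 2 of the 5 sets cover everything (all 10 pairs fall short), so 3 is minimum.

3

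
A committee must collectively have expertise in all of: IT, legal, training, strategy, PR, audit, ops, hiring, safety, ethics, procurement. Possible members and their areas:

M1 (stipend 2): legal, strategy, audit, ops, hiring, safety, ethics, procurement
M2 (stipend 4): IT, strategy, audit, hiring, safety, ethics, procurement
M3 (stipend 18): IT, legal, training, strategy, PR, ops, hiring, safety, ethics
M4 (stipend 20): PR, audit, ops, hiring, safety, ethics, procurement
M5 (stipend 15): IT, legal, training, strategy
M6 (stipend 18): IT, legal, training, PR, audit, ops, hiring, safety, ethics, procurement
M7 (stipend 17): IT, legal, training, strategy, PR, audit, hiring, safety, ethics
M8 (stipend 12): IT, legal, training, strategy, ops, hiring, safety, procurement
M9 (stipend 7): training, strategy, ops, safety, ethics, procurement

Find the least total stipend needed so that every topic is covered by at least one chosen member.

19

M1, M7 cover every topic at stipend 2 + 17 = 19.
Any cover uses at least 2 members; among all covering selections none totals below 19.
Greedy by coverage-per-stipend would pick M1, M2, M9, M7 for 30 — worse than the optimum 19.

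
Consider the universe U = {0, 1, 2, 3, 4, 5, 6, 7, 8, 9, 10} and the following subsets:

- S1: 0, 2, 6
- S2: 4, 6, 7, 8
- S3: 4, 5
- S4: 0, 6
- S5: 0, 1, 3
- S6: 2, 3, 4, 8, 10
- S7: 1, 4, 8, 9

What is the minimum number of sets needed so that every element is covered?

S1, S2, S3, S6, S7 together cover {0, 1, 2, 3, 4, 5, 6, 7, 8, 9, 10} — every element.
No 4 of the 7 sets cover everything (all 35 size-4 selections fall short), so 5 is minimum.

5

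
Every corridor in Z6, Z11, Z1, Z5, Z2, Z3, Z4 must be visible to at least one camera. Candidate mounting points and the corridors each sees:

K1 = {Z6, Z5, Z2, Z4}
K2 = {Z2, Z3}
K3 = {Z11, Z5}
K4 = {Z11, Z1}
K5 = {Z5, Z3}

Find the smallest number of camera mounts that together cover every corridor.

3

K1, K2, K4 together cover {Z6, Z11, Z1, Z5, Z2, Z3, Z4} — every corridor.
No 2 of the 5 camera mounts cover everything (all 10 pairs fall short), so 3 is minimum.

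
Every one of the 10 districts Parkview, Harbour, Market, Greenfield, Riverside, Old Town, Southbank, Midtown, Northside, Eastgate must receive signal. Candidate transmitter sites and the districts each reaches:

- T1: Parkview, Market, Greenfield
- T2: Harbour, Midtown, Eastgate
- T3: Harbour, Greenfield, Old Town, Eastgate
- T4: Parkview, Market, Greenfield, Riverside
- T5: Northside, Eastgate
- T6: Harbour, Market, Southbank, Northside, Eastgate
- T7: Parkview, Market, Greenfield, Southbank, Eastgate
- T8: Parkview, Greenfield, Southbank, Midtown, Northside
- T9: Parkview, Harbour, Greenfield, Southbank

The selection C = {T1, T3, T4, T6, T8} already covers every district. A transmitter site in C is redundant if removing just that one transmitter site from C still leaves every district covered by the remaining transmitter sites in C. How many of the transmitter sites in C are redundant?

2

Drop T1: the rest still cover every district — redundant.
Drop T3: Old Town uncovered — not redundant.
Drop T4: Riverside uncovered — not redundant.
Drop T6: the rest still cover every district — redundant.
Drop T8: Midtown uncovered — not redundant.
2 redundant: T1, T6.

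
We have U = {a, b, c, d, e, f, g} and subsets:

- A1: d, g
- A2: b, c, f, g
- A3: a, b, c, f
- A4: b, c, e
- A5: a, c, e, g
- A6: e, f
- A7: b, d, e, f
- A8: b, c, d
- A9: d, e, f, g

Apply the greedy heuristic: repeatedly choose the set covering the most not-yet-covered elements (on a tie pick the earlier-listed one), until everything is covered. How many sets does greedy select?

3

Pick 1: A2 covers 4 new elements (b, c, f, g).
Pick 2: A5 covers 2 new elements (a, e).
Pick 3: A1 covers 1 new elements (d).
Greedy uses 3 sets. (The true minimum is 2.)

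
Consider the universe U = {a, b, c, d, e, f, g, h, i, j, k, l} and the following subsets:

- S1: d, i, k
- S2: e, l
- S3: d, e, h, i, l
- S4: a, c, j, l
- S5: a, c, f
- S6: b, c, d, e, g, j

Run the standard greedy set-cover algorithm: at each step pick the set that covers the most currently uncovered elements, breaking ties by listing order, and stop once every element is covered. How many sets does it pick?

4

Pick 1: S6 covers 6 new elements (b, c, d, e, g, j).
Pick 2: S3 covers 3 new elements (h, i, l).
Pick 3: S5 covers 2 new elements (a, f).
Pick 4: S1 covers 1 new elements (k).
Greedy uses 4 sets.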